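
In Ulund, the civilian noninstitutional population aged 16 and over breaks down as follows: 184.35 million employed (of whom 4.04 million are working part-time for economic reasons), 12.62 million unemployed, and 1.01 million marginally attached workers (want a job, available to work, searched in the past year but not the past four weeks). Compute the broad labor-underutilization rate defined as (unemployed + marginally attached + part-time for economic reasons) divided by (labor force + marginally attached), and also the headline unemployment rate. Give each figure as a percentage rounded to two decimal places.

Labor force = 184.35 + 12.62 = 196.97 million.
Numerator = 12.62 + 1.01 + 4.04 = 17.67 million.
Denominator = 196.97 + 1.01 = 197.98 million.
Broad rate = 17.67 / 197.98 = 8.93%.
Headline unemployment rate = 12.62 / 196.97 = 6.41%.

Broad underutilization rate ≈ 8.93%; headline unemployment rate ≈ 6.41%.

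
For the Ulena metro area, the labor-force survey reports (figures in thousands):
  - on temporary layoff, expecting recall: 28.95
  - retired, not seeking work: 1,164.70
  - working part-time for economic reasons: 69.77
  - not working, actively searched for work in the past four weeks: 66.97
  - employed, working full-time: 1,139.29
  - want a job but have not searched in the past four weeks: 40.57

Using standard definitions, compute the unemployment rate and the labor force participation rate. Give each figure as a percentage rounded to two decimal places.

Employed = 69.77 + 1,139.29 = 1,209.06 thousand (anyone who worked, including part-time for economic reasons, counts as employed).
Unemployed = 28.95 + 66.97 = 95.92 thousand (jobless and actively searching, or on temporary layoff).
Labor force = 1,209.06 + 95.92 = 1,304.98 thousand.
Not in labor force = 1,164.70 + 40.57 = 1,205.27 thousand (those not working and not actively searching are outside the labor force — including those who want a job but have given up searching).
Civilian working-age population = 1,304.98 + 1,205.27 = 2,510.25 thousand.
Unemployment rate = 95.92 / 1,304.98 = 7.35%.
Labor force participation rate = 1,304.98 / 2,510.25 = 51.99%.

Unemployment rate ≈ 7.35%; labor force participation rate ≈ 51.99%.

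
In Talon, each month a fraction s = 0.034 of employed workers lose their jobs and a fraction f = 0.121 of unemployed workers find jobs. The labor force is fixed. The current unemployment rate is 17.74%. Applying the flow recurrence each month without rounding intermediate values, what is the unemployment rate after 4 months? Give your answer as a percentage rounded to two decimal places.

With a fixed labor force, u_{t+1} = u_t + s·(1−u_t) − f·u_t = u_t·(1−s−f) + s.
Here 1−s−f = 0.845 and s = 0.034.
u_1 = 0.177400 × 0.845 + 0.034 = 0.183903.
u_2 = 0.183903 × 0.845 + 0.034 = 0.189398.
u_3 = 0.189398 × 0.845 + 0.034 = 0.194041.
u_4 = 0.194041 × 0.845 + 0.034 = 0.197965.

Unemployment rate after four months ≈ 19.80%.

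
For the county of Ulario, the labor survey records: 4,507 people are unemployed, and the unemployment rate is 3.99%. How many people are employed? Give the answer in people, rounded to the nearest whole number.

About 108,450 are employed.

Labor force = U / u = 4,507 / 0.0399 ≈ 112,957.
Employed = labor force − unemployed = 112,957 − 4,507 = 108,450.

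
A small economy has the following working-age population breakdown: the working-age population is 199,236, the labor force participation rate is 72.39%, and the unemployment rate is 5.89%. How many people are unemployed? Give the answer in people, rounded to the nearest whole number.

About 8,495 are unemployed.

Labor force = 0.7239 × 199,236 = 144,227.
Unemployed = 0.0589 × 144,227 ≈ 8,495.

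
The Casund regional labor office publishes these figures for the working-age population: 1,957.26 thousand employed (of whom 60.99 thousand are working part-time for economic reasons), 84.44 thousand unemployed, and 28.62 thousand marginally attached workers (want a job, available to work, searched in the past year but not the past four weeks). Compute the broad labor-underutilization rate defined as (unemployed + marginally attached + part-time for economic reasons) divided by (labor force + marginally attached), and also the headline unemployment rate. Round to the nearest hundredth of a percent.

Labor force = 1,957.26 + 84.44 = 2,041.70 thousand.
Numerator = 84.44 + 28.62 + 60.99 = 174.05 thousand.
Denominator = 2,041.70 + 28.62 = 2,070.32 thousand.
Broad rate = 174.05 / 2,070.32 = 8.41%.
Headline unemployment rate = 84.44 / 2,041.70 = 4.14%.

Broad underutilization rate ≈ 8.41%; headline unemployment rate ≈ 4.14%.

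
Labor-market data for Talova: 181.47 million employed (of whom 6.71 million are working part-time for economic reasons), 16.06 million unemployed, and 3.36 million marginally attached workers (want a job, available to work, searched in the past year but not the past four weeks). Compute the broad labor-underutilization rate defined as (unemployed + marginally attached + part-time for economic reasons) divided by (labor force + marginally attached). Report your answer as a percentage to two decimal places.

Labor force = 181.47 + 16.06 = 197.53 million.
Numerator = 16.06 + 3.36 + 6.71 = 26.13 million.
Denominator = 197.53 + 3.36 = 200.89 million.
Broad rate = 26.13 / 200.89 = 13.01%.

Broad underutilization rate ≈ 13.01%.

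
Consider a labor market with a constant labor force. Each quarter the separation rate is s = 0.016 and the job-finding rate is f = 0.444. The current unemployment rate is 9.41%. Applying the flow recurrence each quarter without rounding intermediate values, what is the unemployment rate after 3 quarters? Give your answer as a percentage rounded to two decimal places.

With a fixed labor force, u_{t+1} = u_t + s·(1−u_t) − f·u_t = u_t·(1−s−f) + s.
Here 1−s−f = 0.540 and s = 0.016.
u_1 = 0.094100 × 0.540 + 0.016 = 0.066814.
u_2 = 0.066814 × 0.540 + 0.016 = 0.052080.
u_3 = 0.052080 × 0.540 + 0.016 = 0.044123.

Unemployment rate after three quarters ≈ 4.41%.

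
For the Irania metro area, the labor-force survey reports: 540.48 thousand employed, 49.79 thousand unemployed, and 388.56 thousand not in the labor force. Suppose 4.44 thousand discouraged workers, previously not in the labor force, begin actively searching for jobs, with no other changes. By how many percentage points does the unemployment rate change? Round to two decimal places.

The unemployment rate changes by +0.68 percentage points.

Initially, labor force = 540.48 + 49.79 = 590.27 thousand, so u = 49.79/590.27 = 8.44%.
After the change, unemployed and labor force both rise by 4.44 → E = 540.48, U = 54.23, labor force = 594.71 thousand.
New unemployment rate = 54.23 / 594.71 = 9.12%.
Change = 9.12% − 8.44% = +0.68 percentage points.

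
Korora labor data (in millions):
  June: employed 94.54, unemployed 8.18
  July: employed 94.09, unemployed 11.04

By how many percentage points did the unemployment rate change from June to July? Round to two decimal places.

The unemployment rate changed by +2.54 percentage points.

June: labor force = 94.54 + 8.18 = 102.72; u = 8.18/102.72 = 7.96%.
July: labor force = 94.09 + 11.04 = 105.13; u = 11.04/105.13 = 10.50%.
Change = 10.50% − 7.96% = +2.54 pp.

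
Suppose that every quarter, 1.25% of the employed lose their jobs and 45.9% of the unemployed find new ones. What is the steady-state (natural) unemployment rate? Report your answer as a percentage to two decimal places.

Steady-state unemployment rate ≈ 2.65%.

At steady state the flows balance: s·E = f·U, so U/(E+U) = s/(s+f).
u* = 1.25 / (1.25 + 45.9) = 1.25 / 47.15 = 2.65%.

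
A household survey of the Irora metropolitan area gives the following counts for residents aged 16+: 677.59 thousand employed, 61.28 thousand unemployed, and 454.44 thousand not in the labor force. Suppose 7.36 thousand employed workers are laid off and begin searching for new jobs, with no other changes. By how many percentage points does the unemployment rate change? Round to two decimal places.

Initially, labor force = 677.59 + 61.28 = 738.87 thousand, so u = 61.28/738.87 = 8.29%.
After the change, employed falls and unemployed rises by 7.36; labor force unchanged → E = 670.23, U = 68.64, labor force = 738.87 thousand.
New unemployment rate = 68.64 / 738.87 = 9.29%.
Change = 9.29% − 8.29% = +1.00 percentage points.

The unemployment rate changes by +1.00 percentage points.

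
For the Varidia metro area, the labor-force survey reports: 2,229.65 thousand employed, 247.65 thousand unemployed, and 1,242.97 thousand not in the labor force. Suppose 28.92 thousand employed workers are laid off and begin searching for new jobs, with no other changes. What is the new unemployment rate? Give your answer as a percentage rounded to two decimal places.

Initially, labor force = 2,229.65 + 247.65 = 2,477.30 thousand, so u = 247.65/2,477.30 = 10.00%.
After the change, employed falls and unemployed rises by 28.92; labor force unchanged → E = 2,200.73, U = 276.57, labor force = 2,477.30 thousand.
New unemployment rate = 276.57 / 2,477.30 = 11.16%.

New unemployment rate ≈ 11.16%.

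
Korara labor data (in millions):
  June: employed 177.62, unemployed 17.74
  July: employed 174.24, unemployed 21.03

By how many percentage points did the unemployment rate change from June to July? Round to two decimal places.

June: labor force = 177.62 + 17.74 = 195.36; u = 17.74/195.36 = 9.08%.
July: labor force = 174.24 + 21.03 = 195.27; u = 21.03/195.27 = 10.77%.
Change = 10.77% − 9.08% = +1.69 pp.

The unemployment rate changed by +1.69 percentage points.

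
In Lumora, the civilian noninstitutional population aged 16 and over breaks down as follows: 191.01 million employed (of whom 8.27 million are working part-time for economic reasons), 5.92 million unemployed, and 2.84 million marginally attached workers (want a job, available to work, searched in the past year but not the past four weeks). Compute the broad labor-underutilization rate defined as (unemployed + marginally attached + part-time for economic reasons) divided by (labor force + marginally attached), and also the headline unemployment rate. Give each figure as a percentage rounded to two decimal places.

Broad underutilization rate ≈ 8.52%; headline unemployment rate ≈ 3.01%.

Labor force = 191.01 + 5.92 = 196.93 million.
Numerator = 5.92 + 2.84 + 8.27 = 17.03 million.
Denominator = 196.93 + 2.84 = 199.77 million.
Broad rate = 17.03 / 199.77 = 8.52%.
Headline unemployment rate = 5.92 / 196.93 = 3.01%.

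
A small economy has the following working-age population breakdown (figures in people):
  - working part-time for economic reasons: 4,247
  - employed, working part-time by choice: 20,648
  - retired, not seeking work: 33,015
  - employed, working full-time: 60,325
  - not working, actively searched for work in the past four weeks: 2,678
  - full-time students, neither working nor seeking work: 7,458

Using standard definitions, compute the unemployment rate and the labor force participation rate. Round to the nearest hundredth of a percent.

Unemployment rate ≈ 3.05%; labor force participation rate ≈ 68.47%.

Employed = 4,247 + 20,648 + 60,325 = 85,220 (anyone who worked, including part-time for economic reasons, counts as employed).
Unemployed = 2,678.
Labor force = 85,220 + 2,678 = 87,898.
Not in labor force = 33,015 + 7,458 = 40,473 (those not working and not actively searching are outside the labor force).
Civilian working-age population = 87,898 + 40,473 = 128,371.
Unemployment rate = 2,678 / 87,898 = 3.05%.
Labor force participation rate = 87,898 / 128,371 = 68.47%.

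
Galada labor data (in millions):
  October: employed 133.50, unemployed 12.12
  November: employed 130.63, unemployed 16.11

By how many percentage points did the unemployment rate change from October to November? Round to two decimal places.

The unemployment rate changed by +2.66 percentage points.

October: labor force = 133.50 + 12.12 = 145.62; u = 12.12/145.62 = 8.32%.
November: labor force = 130.63 + 16.11 = 146.74; u = 16.11/146.74 = 10.98%.
Change = 10.98% − 8.32% = +2.66 pp.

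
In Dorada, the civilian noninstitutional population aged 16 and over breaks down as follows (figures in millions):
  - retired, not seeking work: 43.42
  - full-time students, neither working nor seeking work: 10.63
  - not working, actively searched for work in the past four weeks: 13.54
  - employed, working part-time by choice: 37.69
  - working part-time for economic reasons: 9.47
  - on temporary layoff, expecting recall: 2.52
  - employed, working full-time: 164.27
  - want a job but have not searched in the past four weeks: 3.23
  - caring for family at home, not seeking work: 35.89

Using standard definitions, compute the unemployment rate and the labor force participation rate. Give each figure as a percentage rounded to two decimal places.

Unemployment rate ≈ 7.06%; labor force participation rate ≈ 70.94%.

Employed = 37.69 + 9.47 + 164.27 = 211.43 million (anyone who worked, including part-time for economic reasons, counts as employed).
Unemployed = 13.54 + 2.52 = 16.06 million (jobless and actively searching, or on temporary layoff).
Labor force = 211.43 + 16.06 = 227.49 million.
Not in labor force = 43.42 + 10.63 + 3.23 + 35.89 = 93.17 million (those not working and not actively searching are outside the labor force — including those who want a job but have given up searching).
Civilian working-age population = 227.49 + 93.17 = 320.66 million.
Unemployment rate = 16.06 / 227.49 = 7.06%.
Labor force participation rate = 227.49 / 320.66 = 70.94%.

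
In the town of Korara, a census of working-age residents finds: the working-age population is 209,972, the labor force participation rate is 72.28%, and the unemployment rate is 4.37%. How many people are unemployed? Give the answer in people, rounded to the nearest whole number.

Labor force = 0.7228 × 209,972 = 151,768.
Unemployed = 0.0437 × 151,768 ≈ 6,632.

About 6,632 are unemployed.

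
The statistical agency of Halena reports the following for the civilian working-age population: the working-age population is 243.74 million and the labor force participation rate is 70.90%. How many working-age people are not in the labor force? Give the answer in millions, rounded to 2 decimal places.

Share not in the labor force = 1 − 0.7090 = 0.2910.
Not in labor force = 0.2910 × 243.74 ≈ 70.93 million.

About 70.93 million are not in the labor force.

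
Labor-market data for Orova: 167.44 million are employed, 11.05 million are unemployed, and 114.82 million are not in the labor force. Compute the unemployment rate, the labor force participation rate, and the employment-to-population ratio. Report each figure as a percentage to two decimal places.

Labor force = employed + unemployed = 167.44 + 11.05 = 178.49 million.
Working-age population = 178.49 + 114.82 = 293.31 million.
Unemployment rate = 11.05 / 178.49 = 6.19%.
Labor force participation rate = 178.49 / 293.31 = 60.85%.
Employment-population ratio = 167.44 / 293.31 = 57.09%.

Unemployment rate ≈ 6.19%; labor force participation rate ≈ 60.85%; employment-population ratio ≈ 57.09%.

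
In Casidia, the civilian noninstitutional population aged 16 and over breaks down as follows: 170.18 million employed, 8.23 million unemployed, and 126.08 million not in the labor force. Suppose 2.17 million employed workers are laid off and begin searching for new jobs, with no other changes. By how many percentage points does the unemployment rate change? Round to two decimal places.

The unemployment rate changes by +1.22 percentage points.

Initially, labor force = 170.18 + 8.23 = 178.41 million, so u = 8.23/178.41 = 4.61%.
After the change, employed falls and unemployed rises by 2.17; labor force unchanged → E = 168.01, U = 10.40, labor force = 178.41 million.
New unemployment rate = 10.40 / 178.41 = 5.83%.
Change = 5.83% − 4.61% = +1.22 percentage points.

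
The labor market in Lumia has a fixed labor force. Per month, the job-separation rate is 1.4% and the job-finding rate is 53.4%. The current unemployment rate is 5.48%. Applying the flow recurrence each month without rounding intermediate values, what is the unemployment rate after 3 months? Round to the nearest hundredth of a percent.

With a fixed labor force, u_{t+1} = u_t + s·(1−u_t) − f·u_t = u_t·(1−s−f) + s.
Here 1−s−f = 0.452 and s = 0.014.
u_1 = 0.054800 × 0.452 + 0.014 = 0.038770.
u_2 = 0.038770 × 0.452 + 0.014 = 0.031524.
u_3 = 0.031524 × 0.452 + 0.014 = 0.028249.

Unemployment rate after three months ≈ 2.82%.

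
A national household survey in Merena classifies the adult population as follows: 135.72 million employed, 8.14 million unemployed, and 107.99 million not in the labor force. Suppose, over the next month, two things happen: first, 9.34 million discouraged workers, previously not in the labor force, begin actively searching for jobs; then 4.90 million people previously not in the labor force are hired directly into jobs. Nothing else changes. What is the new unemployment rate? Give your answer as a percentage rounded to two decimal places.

Initially, labor force = 135.72 + 8.14 = 143.86 million, so u = 8.14/143.86 = 5.66%.
After the first change, unemployed and labor force both rise by 9.34 → E = 135.72, U = 17.48, labor force = 153.20 million.
After the second change, employed and labor force both rise by 4.90; unemployed unchanged → E = 140.62, U = 17.48, labor force = 158.10 million.
New unemployment rate = 17.48 / 158.10 = 11.06%.

New unemployment rate ≈ 11.06%.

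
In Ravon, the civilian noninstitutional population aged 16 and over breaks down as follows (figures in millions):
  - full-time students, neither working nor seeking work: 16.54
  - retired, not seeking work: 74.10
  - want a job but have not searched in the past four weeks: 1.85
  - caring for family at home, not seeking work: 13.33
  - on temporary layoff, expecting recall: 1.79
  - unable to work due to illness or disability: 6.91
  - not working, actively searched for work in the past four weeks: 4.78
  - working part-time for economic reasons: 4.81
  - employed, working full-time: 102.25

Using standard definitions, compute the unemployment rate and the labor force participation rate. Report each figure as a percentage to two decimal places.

Unemployment rate ≈ 5.78%; labor force participation rate ≈ 50.20%.

Employed = 4.81 + 102.25 = 107.06 million (anyone who worked, including part-time for economic reasons, counts as employed).
Unemployed = 1.79 + 4.78 = 6.57 million (jobless and actively searching, or on temporary layoff).
Labor force = 107.06 + 6.57 = 113.63 million.
Not in labor force = 16.54 + 74.10 + 1.85 + 13.33 + 6.91 = 112.73 million (those not working and not actively searching are outside the labor force — including those who want a job but have given up searching).
Civilian working-age population = 113.63 + 112.73 = 226.36 million.
Unemployment rate = 6.57 / 113.63 = 5.78%.
Labor force participation rate = 113.63 / 226.36 = 50.20%.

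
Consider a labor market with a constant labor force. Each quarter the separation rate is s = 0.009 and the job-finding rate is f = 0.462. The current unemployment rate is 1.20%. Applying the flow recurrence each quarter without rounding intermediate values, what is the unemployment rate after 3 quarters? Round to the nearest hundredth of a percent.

Unemployment rate after three quarters ≈ 1.81%.

With a fixed labor force, u_{t+1} = u_t + s·(1−u_t) − f·u_t = u_t·(1−s−f) + s.
Here 1−s−f = 0.529 and s = 0.009.
u_1 = 0.012000 × 0.529 + 0.009 = 0.015348.
u_2 = 0.015348 × 0.529 + 0.009 = 0.017119.
u_3 = 0.017119 × 0.529 + 0.009 = 0.018056.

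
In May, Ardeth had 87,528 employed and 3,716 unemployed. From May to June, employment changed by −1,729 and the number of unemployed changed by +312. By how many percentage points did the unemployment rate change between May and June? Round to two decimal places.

The unemployment rate changed by +0.41 percentage points.

May: labor force = 87,528 + 3,716 = 91,244; u = 3,716/91,244 = 4.07%.
June: labor force = 85,799 + 4,028 = 89,827; u = 4,028/89,827 = 4.48%.
Change = 4.48% − 4.07% = +0.41 pp.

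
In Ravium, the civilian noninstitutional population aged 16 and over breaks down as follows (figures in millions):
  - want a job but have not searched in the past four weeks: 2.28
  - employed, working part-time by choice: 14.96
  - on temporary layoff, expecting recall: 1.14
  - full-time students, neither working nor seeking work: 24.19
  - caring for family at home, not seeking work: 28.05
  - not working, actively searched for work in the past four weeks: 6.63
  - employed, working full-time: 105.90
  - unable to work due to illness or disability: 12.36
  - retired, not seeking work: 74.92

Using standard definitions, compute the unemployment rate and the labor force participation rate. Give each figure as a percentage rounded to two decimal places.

Employed = 14.96 + 105.90 = 120.86 million.
Unemployed = 1.14 + 6.63 = 7.77 million (jobless and actively searching, or on temporary layoff).
Labor force = 120.86 + 7.77 = 128.63 million.
Not in labor force = 2.28 + 24.19 + 28.05 + 12.36 + 74.92 = 141.80 million (those not working and not actively searching are outside the labor force — including those who want a job but have given up searching).
Civilian working-age population = 128.63 + 141.80 = 270.43 million.
Unemployment rate = 7.77 / 128.63 = 6.04%.
Labor force participation rate = 128.63 / 270.43 = 47.56%.

Unemployment rate ≈ 6.04%; labor force participation rate ≈ 47.56%.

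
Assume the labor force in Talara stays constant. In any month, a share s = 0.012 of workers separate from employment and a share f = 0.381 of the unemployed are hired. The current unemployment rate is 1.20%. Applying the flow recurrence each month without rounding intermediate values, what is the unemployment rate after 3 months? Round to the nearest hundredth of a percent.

With a fixed labor force, u_{t+1} = u_t + s·(1−u_t) − f·u_t = u_t·(1−s−f) + s.
Here 1−s−f = 0.607 and s = 0.012.
u_1 = 0.012000 × 0.607 + 0.012 = 0.019284.
u_2 = 0.019284 × 0.607 + 0.012 = 0.023705.
u_3 = 0.023705 × 0.607 + 0.012 = 0.026389.

Unemployment rate after three months ≈ 2.64%.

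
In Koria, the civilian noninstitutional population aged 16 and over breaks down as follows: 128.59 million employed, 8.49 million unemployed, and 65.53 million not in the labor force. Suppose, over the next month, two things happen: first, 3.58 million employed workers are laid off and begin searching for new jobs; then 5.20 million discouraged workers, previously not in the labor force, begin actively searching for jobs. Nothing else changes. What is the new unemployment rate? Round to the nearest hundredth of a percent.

New unemployment rate ≈ 12.14%.

Initially, labor force = 128.59 + 8.49 = 137.08 million, so u = 8.49/137.08 = 6.19%.
After the first change, employed falls and unemployed rises by 3.58; labor force unchanged → E = 125.01, U = 12.07, labor force = 137.08 million.
After the second change, unemployed and labor force both rise by 5.20 → E = 125.01, U = 17.27, labor force = 142.28 million.
New unemployment rate = 17.27 / 142.28 = 12.14%.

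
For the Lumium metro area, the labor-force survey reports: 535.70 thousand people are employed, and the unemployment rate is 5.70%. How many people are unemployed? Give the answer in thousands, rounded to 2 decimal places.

About 32.38 thousand are unemployed.

Let U be the number unemployed. The labor force is E + U, and U/(E+U) = 0.0570.
So U = 0.0570 × 535.70 / (1 − 0.0570) = 30.5349 / 0.9430 ≈ 32.38 thousand.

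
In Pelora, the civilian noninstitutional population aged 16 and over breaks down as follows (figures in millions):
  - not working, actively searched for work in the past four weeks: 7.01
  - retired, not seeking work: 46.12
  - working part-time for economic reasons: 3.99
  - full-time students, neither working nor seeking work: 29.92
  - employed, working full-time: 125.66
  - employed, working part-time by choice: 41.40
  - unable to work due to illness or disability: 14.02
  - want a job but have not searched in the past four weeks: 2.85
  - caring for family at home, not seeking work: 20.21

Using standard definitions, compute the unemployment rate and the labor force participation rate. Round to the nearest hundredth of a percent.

Employed = 3.99 + 125.66 + 41.40 = 171.05 million (anyone who worked, including part-time for economic reasons, counts as employed).
Unemployed = 7.01 million.
Labor force = 171.05 + 7.01 = 178.06 million.
Not in labor force = 46.12 + 29.92 + 14.02 + 2.85 + 20.21 = 113.12 million (those not working and not actively searching are outside the labor force — including those who want a job but have given up searching).
Civilian working-age population = 178.06 + 113.12 = 291.18 million.
Unemployment rate = 7.01 / 178.06 = 3.94%.
Labor force participation rate = 178.06 / 291.18 = 61.15%.

Unemployment rate ≈ 3.94%; labor force participation rate ≈ 61.15%.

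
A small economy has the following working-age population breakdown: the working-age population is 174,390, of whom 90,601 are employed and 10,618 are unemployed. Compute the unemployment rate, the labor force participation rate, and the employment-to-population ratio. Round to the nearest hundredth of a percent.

Unemployment rate ≈ 10.49%; labor force participation rate ≈ 58.04%; employment-population ratio ≈ 51.95%.

Labor force = employed + unemployed = 90,601 + 10,618 = 101,219.
Unemployment rate = 10,618 / 101,219 = 10.49%.
Labor force participation rate = 101,219 / 174,390 = 58.04%.
Employment-population ratio = 90,601 / 174,390 = 51.95%.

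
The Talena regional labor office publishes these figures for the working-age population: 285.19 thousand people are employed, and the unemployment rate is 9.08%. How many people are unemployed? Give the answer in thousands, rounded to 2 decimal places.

Let U be the number unemployed. The labor force is E + U, and U/(E+U) = 0.0908.
So U = 0.0908 × 285.19 / (1 − 0.0908) = 25.8953 / 0.9092 ≈ 28.48 thousand.

About 28.48 thousand are unemployed.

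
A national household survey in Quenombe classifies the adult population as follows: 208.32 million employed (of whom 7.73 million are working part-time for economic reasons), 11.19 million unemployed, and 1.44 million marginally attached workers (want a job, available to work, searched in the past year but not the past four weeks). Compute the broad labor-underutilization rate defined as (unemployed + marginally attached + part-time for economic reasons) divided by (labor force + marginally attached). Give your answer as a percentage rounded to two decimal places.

Broad underutilization rate ≈ 9.21%.

Labor force = 208.32 + 11.19 = 219.51 million.
Numerator = 11.19 + 1.44 + 7.73 = 20.36 million.
Denominator = 219.51 + 1.44 = 220.95 million.
Broad rate = 20.36 / 220.95 = 9.21%.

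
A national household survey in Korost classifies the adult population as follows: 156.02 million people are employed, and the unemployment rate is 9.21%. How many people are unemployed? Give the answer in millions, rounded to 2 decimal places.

About 15.83 million are unemployed.

Let U be the number unemployed. The labor force is E + U, and U/(E+U) = 0.0921.
So U = 0.0921 × 156.02 / (1 − 0.0921) = 14.3694 / 0.9079 ≈ 15.83 million.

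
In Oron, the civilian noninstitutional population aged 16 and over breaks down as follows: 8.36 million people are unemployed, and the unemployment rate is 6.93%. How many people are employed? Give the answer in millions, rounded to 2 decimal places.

Labor force = U / u = 8.36 / 0.0693 ≈ 120.63 million.
Employed = labor force − unemployed = 120.63 − 8.36 = 112.27 million.

About 112.27 million are employed.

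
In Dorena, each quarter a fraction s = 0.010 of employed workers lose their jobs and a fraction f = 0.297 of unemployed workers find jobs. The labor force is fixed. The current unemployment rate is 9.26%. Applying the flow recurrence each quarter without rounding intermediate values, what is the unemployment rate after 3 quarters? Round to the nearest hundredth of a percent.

With a fixed labor force, u_{t+1} = u_t + s·(1−u_t) − f·u_t = u_t·(1−s−f) + s.
Here 1−s−f = 0.693 and s = 0.010.
u_1 = 0.092600 × 0.693 + 0.010 = 0.074172.
u_2 = 0.074172 × 0.693 + 0.010 = 0.061401.
u_3 = 0.061401 × 0.693 + 0.010 = 0.052551.

Unemployment rate after three quarters ≈ 5.26%.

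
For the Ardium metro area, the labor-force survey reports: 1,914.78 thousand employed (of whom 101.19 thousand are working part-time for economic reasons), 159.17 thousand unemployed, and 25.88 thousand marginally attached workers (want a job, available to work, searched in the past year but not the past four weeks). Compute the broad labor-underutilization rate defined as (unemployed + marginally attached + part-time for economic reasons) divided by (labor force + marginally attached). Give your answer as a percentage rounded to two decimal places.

Labor force = 1,914.78 + 159.17 = 2,073.95 thousand.
Numerator = 159.17 + 25.88 + 101.19 = 286.24 thousand.
Denominator = 2,073.95 + 25.88 = 2,099.83 thousand.
Broad rate = 286.24 / 2,099.83 = 13.63%.

Broad underutilization rate ≈ 13.63%.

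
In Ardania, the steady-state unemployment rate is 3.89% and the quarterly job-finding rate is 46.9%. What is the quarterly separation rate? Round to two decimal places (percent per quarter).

Separation rate ≈ 1.90% per quarter.

From u* = s/(s+f): s = u·f/(1−u).
s = 0.0389 × 46.9 / (1 − 0.0389) = 1.8244 / 0.9611 ≈ 1.90% per quarter.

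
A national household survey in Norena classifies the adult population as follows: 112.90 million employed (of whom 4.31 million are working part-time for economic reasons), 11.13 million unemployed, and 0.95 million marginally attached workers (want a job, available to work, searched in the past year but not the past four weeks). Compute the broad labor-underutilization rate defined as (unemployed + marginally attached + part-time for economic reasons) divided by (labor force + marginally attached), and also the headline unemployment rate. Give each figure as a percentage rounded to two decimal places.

Broad underutilization rate ≈ 13.11%; headline unemployment rate ≈ 8.97%.

Labor force = 112.90 + 11.13 = 124.03 million.
Numerator = 11.13 + 0.95 + 4.31 = 16.39 million.
Denominator = 124.03 + 0.95 = 124.98 million.
Broad rate = 16.39 / 124.98 = 13.11%.
Headline unemployment rate = 11.13 / 124.03 = 8.97%.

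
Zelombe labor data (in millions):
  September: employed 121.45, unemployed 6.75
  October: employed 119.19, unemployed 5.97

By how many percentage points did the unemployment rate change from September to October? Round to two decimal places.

The unemployment rate changed by −0.50 percentage points.

September: labor force = 121.45 + 6.75 = 128.20; u = 6.75/128.20 = 5.27%.
October: labor force = 119.19 + 5.97 = 125.16; u = 5.97/125.16 = 4.77%.
Change = 4.77% − 5.27% = −0.50 pp.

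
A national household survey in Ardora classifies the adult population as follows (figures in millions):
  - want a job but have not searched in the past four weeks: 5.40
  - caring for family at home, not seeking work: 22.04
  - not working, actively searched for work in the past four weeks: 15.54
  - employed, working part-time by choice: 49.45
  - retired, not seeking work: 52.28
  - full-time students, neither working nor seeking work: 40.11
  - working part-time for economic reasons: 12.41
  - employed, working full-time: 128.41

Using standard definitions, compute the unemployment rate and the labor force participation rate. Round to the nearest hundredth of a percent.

Unemployment rate ≈ 7.55%; labor force participation rate ≈ 63.20%.

Employed = 49.45 + 12.41 + 128.41 = 190.27 million (anyone who worked, including part-time for economic reasons, counts as employed).
Unemployed = 15.54 million.
Labor force = 190.27 + 15.54 = 205.81 million.
Not in labor force = 5.40 + 22.04 + 52.28 + 40.11 = 119.83 million (those not working and not actively searching are outside the labor force — including those who want a job but have given up searching).
Civilian working-age population = 205.81 + 119.83 = 325.64 million.
Unemployment rate = 15.54 / 205.81 = 7.55%.
Labor force participation rate = 205.81 / 325.64 = 63.20%.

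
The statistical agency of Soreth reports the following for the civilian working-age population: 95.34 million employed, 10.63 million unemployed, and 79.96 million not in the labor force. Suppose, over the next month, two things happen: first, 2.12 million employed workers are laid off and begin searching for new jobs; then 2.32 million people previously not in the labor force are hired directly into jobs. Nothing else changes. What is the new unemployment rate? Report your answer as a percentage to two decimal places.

New unemployment rate ≈ 11.77%.

Initially, labor force = 95.34 + 10.63 = 105.97 million, so u = 10.63/105.97 = 10.03%.
After the first change, employed falls and unemployed rises by 2.12; labor force unchanged → E = 93.22, U = 12.75, labor force = 105.97 million.
After the second change, employed and labor force both rise by 2.32; unemployed unchanged → E = 95.54, U = 12.75, labor force = 108.29 million.
New unemployment rate = 12.75 / 108.29 = 11.77%.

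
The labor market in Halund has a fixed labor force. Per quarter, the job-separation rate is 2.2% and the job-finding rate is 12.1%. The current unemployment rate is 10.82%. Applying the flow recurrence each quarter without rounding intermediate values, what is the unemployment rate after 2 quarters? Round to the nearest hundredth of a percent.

Unemployment rate after two quarters ≈ 12.03%.

With a fixed labor force, u_{t+1} = u_t + s·(1−u_t) − f·u_t = u_t·(1−s−f) + s.
Here 1−s−f = 0.857 and s = 0.022.
u_1 = 0.108200 × 0.857 + 0.022 = 0.114727.
u_2 = 0.114727 × 0.857 + 0.022 = 0.120321.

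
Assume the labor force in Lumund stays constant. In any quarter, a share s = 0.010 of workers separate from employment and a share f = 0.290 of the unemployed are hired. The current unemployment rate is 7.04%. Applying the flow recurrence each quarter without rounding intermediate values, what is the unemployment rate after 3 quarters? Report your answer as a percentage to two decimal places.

With a fixed labor force, u_{t+1} = u_t + s·(1−u_t) − f·u_t = u_t·(1−s−f) + s.
Here 1−s−f = 0.700 and s = 0.010.
u_1 = 0.070400 × 0.700 + 0.010 = 0.059280.
u_2 = 0.059280 × 0.700 + 0.010 = 0.051496.
u_3 = 0.051496 × 0.700 + 0.010 = 0.046047.

Unemployment rate after three quarters ≈ 4.60%.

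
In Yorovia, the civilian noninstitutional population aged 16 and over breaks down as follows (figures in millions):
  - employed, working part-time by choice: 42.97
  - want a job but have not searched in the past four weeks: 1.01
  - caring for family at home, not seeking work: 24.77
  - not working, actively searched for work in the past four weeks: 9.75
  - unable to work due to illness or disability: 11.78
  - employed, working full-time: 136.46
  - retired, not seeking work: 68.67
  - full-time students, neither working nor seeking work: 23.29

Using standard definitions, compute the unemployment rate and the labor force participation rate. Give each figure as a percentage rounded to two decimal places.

Unemployment rate ≈ 5.15%; labor force participation rate ≈ 59.36%.

Employed = 42.97 + 136.46 = 179.43 million.
Unemployed = 9.75 million.
Labor force = 179.43 + 9.75 = 189.18 million.
Not in labor force = 1.01 + 24.77 + 11.78 + 68.67 + 23.29 = 129.52 million (those not working and not actively searching are outside the labor force — including those who want a job but have given up searching).
Civilian working-age population = 189.18 + 129.52 = 318.70 million.
Unemployment rate = 9.75 / 189.18 = 5.15%.
Labor force participation rate = 189.18 / 318.70 = 59.36%.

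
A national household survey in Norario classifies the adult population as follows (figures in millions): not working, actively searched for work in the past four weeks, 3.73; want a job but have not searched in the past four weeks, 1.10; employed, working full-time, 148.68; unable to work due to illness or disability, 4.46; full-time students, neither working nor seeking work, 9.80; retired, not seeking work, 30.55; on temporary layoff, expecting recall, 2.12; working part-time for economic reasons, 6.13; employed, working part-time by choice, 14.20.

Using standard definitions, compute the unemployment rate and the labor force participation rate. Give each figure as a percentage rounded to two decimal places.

Unemployment rate ≈ 3.35%; labor force participation rate ≈ 79.20%.

Employed = 148.68 + 6.13 + 14.20 = 169.01 million (anyone who worked, including part-time for economic reasons, counts as employed).
Unemployed = 3.73 + 2.12 = 5.85 million (jobless and actively searching, or on temporary layoff).
Labor force = 169.01 + 5.85 = 174.86 million.
Not in labor force = 1.10 + 4.46 + 9.80 + 30.55 = 45.91 million (those not working and not actively searching are outside the labor force — including those who want a job but have given up searching).
Civilian working-age population = 174.86 + 45.91 = 220.77 million.
Unemployment rate = 5.85 / 174.86 = 3.35%.
Labor force participation rate = 174.86 / 220.77 = 79.20%.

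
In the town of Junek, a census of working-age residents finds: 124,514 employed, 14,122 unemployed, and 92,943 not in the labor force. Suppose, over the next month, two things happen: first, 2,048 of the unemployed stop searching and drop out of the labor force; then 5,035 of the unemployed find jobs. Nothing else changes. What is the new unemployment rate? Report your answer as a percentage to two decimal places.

Initially, labor force = 124,514 + 14,122 = 138,636, so u = 14,122/138,636 = 10.19%.
After the first change, unemployed and labor force both fall by 2,048 → E = 124,514, U = 12,074, labor force = 136,588.
After the second change, unemployed falls and employed rises by 5,035; labor force unchanged → E = 129,549, U = 7,039, labor force = 136,588.
New unemployment rate = 7,039 / 136,588 = 5.15%.

New unemployment rate ≈ 5.15%.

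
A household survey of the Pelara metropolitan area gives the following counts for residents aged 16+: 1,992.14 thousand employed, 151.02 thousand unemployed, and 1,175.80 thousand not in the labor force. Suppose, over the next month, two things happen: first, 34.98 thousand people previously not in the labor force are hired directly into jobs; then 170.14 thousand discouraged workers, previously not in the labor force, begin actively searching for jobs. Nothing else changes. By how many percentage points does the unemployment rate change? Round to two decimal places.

The unemployment rate changes by +6.63 percentage points.

Initially, labor force = 1,992.14 + 151.02 = 2,143.16 thousand, so u = 151.02/2,143.16 = 7.05%.
After the first change, employed and labor force both rise by 34.98; unemployed unchanged → E = 2,027.12, U = 151.02, labor force = 2,178.14 thousand.
After the second change, unemployed and labor force both rise by 170.14 → E = 2,027.12, U = 321.16, labor force = 2,348.28 thousand.
New unemployment rate = 321.16 / 2,348.28 = 13.68%.
Change = 13.68% − 7.05% = +6.63 percentage points.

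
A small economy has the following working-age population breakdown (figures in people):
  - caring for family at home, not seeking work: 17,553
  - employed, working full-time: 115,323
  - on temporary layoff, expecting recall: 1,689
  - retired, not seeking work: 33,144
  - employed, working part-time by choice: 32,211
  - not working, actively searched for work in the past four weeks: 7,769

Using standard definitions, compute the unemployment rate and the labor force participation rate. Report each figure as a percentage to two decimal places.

Unemployment rate ≈ 6.02%; labor force participation rate ≈ 75.59%.

Employed = 115,323 + 32,211 = 147,534.
Unemployed = 1,689 + 7,769 = 9,458 (jobless and actively searching, or on temporary layoff).
Labor force = 147,534 + 9,458 = 156,992.
Not in labor force = 17,553 + 33,144 = 50,697 (those not working and not actively searching are outside the labor force).
Civilian working-age population = 156,992 + 50,697 = 207,689.
Unemployment rate = 9,458 / 156,992 = 6.02%.
Labor force participation rate = 156,992 / 207,689 = 75.59%.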